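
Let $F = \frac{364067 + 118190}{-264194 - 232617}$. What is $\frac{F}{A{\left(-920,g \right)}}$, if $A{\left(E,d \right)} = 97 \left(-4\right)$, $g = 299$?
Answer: $\frac{482257}{192762668} \approx 0.0025018$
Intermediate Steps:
$A{\left(E,d \right)} = -388$
$F = - \frac{482257}{496811}$ ($F = \frac{482257}{-496811} = 482257 \left(- \frac{1}{496811}\right) = - \frac{482257}{496811} \approx -0.97071$)
$\frac{F}{A{\left(-920,g \right)}} = - \frac{482257}{496811 \left(-388\right)} = \left(- \frac{482257}{496811}\right) \left(- \frac{1}{388}\right) = \frac{482257}{192762668}$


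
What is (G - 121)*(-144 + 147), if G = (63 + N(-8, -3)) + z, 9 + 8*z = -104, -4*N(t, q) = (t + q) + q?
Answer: -1647/8 ≈ -205.88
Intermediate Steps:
N(t, q) = -q/2 - t/4 (N(t, q) = -((t + q) + q)/4 = -((q + t) + q)/4 = -(t + 2*q)/4 = -q/2 - t/4)
z = -113/8 (z = -9/8 + (1/8)*(-104) = -9/8 - 13 = -113/8 ≈ -14.125)
G = 419/8 (G = (63 + (-1/2*(-3) - 1/4*(-8))) - 113/8 = (63 + (3/2 + 2)) - 113/8 = (63 + 7/2) - 113/8 = 133/2 - 113/8 = 419/8 ≈ 52.375)
(G - 121)*(-144 + 147) = (419/8 - 121)*(-144 + 147) = -549/8*3 = -1647/8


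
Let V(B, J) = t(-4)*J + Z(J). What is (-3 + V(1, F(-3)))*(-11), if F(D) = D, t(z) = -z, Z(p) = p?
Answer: 198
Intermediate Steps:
V(B, J) = 5*J (V(B, J) = (-1*(-4))*J + J = 4*J + J = 5*J)
(-3 + V(1, F(-3)))*(-11) = (-3 + 5*(-3))*(-11) = (-3 - 15)*(-11) = -18*(-11) = 198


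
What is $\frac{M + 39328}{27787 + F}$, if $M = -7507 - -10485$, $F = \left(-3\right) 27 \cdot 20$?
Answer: $\frac{42306}{26167} \approx 1.6168$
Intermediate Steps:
$F = -1620$ ($F = \left(-81\right) 20 = -1620$)
$M = 2978$ ($M = -7507 + 10485 = 2978$)
$\frac{M + 39328}{27787 + F} = \frac{2978 + 39328}{27787 - 1620} = \frac{42306}{26167}$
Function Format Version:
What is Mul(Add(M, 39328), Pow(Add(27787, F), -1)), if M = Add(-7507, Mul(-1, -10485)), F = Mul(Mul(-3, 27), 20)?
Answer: Rational(42306, 26167) ≈ 1.6168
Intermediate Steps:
F = -1620 (F = Mul(-81, 20) = -1620)
M = 2978 (M = Add(-7507, 10485) = 2978)
Mul(Add(M, 39328), Pow(Add(27787, F), -1)) = Mul(Add(2978, 39328), Pow(Add(27787, -1620), -1)) = Mul(42306, Pow(26167, -1)) = Mul(42306, Rational(1, 26167)) = Rational(42306, 26167)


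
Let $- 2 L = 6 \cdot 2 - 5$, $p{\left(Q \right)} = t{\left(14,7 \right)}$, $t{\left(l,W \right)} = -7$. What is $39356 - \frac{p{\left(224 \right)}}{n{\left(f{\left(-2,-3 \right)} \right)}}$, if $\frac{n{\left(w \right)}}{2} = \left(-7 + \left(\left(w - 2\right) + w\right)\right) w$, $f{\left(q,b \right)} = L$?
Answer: $\frac{629697}{16} \approx 39356.0$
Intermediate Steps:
$p{\left(Q \right)} = -7$
$L = - \frac{7}{2}$ ($L = - \frac{6 \cdot 2 - 5}{2} = - \frac{12 - 5}{2} = \left(- \frac{1}{2}\right) 7 = - \frac{7}{2} \approx -3.5$)
$f{\left(q,b \right)} = - \frac{7}{2}$
$n{\left(w \right)} = 2 w \left(-9 + 2 w\right)$ ($n{\left(w \right)} = 2 \left(-7 + \left(\left(w - 2\right) + w\right)\right) w = 2 \left(-7 + \left(\left(-2 + w\right) + w\right)\right) w = 2 \left(-7 + \left(-2 + 2 w\right)\right) w = 2 \left(-9 + 2 w\right) w = 2 w \left(-9 + 2 w\right)$)
$39356 - \frac{p{\left(224 \right)}}{n{\left(f{\left(-2,-3 \right)} \right)}} = 39356 - - \frac{7}{2 \left(- \frac{7}{2}\right) \left(-9 + 2 \left(- \frac{7}{2}\right)\right)} = 39356 - - \frac{7}{2 \left(- \frac{7}{2}\right) \left(-9 - 7\right)} = 39356 - - \frac{7}{2 \left(- \frac{7}{2}\right) \left(-16\right)} = 39356 - - \frac{7}{112} = 39356 - \left(-7\right) \frac{1}{112} = 39356 - - \frac{1}{16} = 39356 + \frac{1}{16} = \frac{629697}{16}$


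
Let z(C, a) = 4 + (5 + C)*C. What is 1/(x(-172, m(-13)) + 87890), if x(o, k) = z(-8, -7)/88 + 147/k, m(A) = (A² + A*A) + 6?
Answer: 3784/332578581 ≈ 1.1378e-5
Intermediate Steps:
z(C, a) = 4 + C*(5 + C)
m(A) = 6 + 2*A² (m(A) = (A² + A²) + 6 = 2*A² + 6 = 6 + 2*A²)
x(o, k) = 7/22 + 147/k (x(o, k) = (4 + (-8)² + 5*(-8))/88 + 147/k = (4 + 64 - 40)*(1/88) + 147/k = 28*(1/88) + 147/k = 7/22 + 147/k)
1/(x(-172, m(-13)) + 87890) = 1/((7/22 + 147/(6 + 2*(-13)²)) + 87890) = 1/((7/22 + 147/(6 + 2*169)) + 87890) = 1/((7/22 + 147/(6 + 338)) + 87890) = 1/((7/22 + 147/344) + 87890) = 1/(2821/3784 + 87890) = 1/(332578581/3784) = 3784/332578581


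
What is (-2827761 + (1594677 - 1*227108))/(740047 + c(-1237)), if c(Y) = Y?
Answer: -730096/369405 ≈ -1.9764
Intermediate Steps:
(-2827761 + (1594677 - 1*227108))/(740047 + c(-1237)) = (-2827761 + (1594677 - 1*227108))/(740047 - 1237) = (-2827761 + (1594677 - 227108))/738810 = (-2827761 + 1367569)*(1/738810) = -1460192*1/738810 = -730096/369405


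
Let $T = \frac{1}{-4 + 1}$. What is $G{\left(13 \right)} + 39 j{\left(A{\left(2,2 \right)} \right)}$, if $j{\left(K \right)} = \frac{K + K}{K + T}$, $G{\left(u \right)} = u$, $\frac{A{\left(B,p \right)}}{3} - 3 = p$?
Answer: $\frac{2041}{22} \approx 92.773$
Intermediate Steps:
$T = - \frac{1}{3}$ ($T = \frac{1}{-3} = - \frac{1}{3} \approx -0.33333$)
$A{\left(B,p \right)} = 9 + 3 p$
$j{\left(K \right)} = \frac{2 K}{- \frac{1}{3} + K}$ ($j{\left(K \right)} = \frac{K + K}{K - \frac{1}{3}} = \frac{2 K}{- \frac{1}{3} + K}$)
$G{\left(13 \right)} + 39 j{\left(A{\left(2,2 \right)} \right)} = 13 + 39 \frac{6 \left(9 + 3 \cdot 2\right)}{-1 + 3 \left(9 + 3 \cdot 2\right)} = 13 + 39 \frac{6 \left(9 + 6\right)}{-1 + 3 \left(9 + 6\right)} = 13 + 39 \cdot 6 \cdot 15 \frac{1}{-1 + 3 \cdot 15} = 13 + 39 \cdot 6 \cdot 15 \frac{1}{-1 + 45} = 13 + 39 \cdot 6 \cdot 15 \cdot \frac{1}{44} = 13 + 39 \cdot \frac{45}{22} = 13 + \frac{1755}{22} = \frac{2041}{22}$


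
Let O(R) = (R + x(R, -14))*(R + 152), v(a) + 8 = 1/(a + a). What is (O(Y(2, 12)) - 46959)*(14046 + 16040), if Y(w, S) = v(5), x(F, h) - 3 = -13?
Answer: -74520600077/50 ≈ -1.4904e+9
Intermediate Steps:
v(a) = -8 + 1/(2*a) (v(a) = -8 + 1/(a + a) = -8 + 1/(2*a))
x(F, h) = -10 (x(F, h) = 3 - 13 = -10)
Y(w, S) = -79/10 (Y(w, S) = -8 + (½)/5 = -8 + (½)*(⅕) = -8 + ⅒ = -79/10)
O(R) = (-10 + R)*(152 + R) (O(R) = (R - 10)*(R + 152) = (-10 + R)*(152 + R))
(O(Y(2, 12)) - 46959)*(14046 + 16040) = ((-1520 + (-79/10)² + 142*(-79/10)) - 46959)*(14046 + 16040) = ((-1520 + 6241/100 - 5609/5) - 46959)*30086 = (-257939/100 - 46959)*30086 = -4953839/100*30086 = -74520600077/50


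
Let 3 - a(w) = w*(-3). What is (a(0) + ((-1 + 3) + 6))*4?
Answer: 44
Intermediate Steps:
a(w) = 3 + 3*w (a(w) = 3 - w*(-3) = 3 - (-3)*w = 3 + 3*w)
(a(0) + ((-1 + 3) + 6))*4 = ((3 + 3*0) + ((-1 + 3) + 6))*4 = ((3 + 0) + (2 + 6))*4 = (3 + 8)*4 = 11*4 = 44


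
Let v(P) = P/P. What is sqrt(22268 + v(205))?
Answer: sqrt(22269) ≈ 149.23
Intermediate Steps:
v(P) = 1
sqrt(22268 + v(205)) = sqrt(22268 + 1) = sqrt(22269)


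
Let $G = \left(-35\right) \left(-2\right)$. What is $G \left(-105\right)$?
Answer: $-7350$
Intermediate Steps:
$G = 70$
$G \left(-105\right) = 70 \left(-105\right) = -7350$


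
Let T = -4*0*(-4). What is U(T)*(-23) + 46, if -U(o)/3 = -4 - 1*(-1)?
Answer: -161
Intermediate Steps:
T = 0 (T = 0*(-4) = 0)
U(o) = 9 (U(o) = -3*(-4 - 1*(-1)) = -3*(-4 + 1) = -3*(-3) = 9)
U(T)*(-23) + 46 = 9*(-23) + 46 = -207 + 46 = -161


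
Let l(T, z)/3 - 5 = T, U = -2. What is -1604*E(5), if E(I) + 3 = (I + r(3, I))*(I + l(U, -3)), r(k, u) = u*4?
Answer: -556588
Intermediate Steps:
l(T, z) = 15 + 3*T
r(k, u) = 4*u
E(I) = -3 + 5*I*(9 + I) (E(I) = -3 + (I + 4*I)*(I + (15 + 3*(-2))) = -3 + (5*I)*(I + (15 - 6)) = -3 + (5*I)*(I + 9) = -3 + (5*I)*(9 + I) = -3 + 5*I*(9 + I))
-1604*E(5) = -1604*(-3 + 5*5**2 + 45*5) = -1604*(-3 + 5*25 + 225) = -1604*(-3 + 125 + 225) = -1604*347 = -556588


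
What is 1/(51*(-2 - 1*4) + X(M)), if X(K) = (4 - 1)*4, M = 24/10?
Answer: -1/294 ≈ -0.0034014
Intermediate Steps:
M = 12/5 (M = 24*(⅒) = 12/5 ≈ 2.4000)
X(K) = 12 (X(K) = 3*4 = 12)
1/(51*(-2 - 1*4) + X(M)) = 1/(51*(-2 - 1*4) + 12) = 1/(51*(-2 - 4) + 12) = 1/(51*(-6) + 12) = 1/(-306 + 12) = 1/(-294) = -1/294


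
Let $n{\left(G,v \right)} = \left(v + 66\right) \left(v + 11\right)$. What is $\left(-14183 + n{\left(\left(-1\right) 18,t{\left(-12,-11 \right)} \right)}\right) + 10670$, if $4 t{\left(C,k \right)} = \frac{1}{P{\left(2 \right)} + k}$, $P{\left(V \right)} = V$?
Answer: $- \frac{3614723}{1296} \approx -2789.1$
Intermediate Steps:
$t{\left(C,k \right)} = \frac{1}{4 \left(2 + k\right)}$
$n{\left(G,v \right)} = \left(11 + v\right) \left(66 + v\right)$ ($n{\left(G,v \right)} = \left(66 + v\right) \left(11 + v\right) = \left(11 + v\right) \left(66 + v\right)$)
$\left(-14183 + n{\left(\left(-1\right) 18,t{\left(-12,-11 \right)} \right)}\right) + 10670 = \left(-14183 + \left(726 + \left(\frac{1}{4 \left(2 - 11\right)}\right)^{2} + 77 \frac{1}{4 \left(2 - 11\right)}\right)\right) + 10670 = \left(-14183 + \left(726 + \left(\frac{1}{4 \left(-9\right)}\right)^{2} + 77 \frac{1}{4 \left(-9\right)}\right)\right) + 10670 = \left(-14183 + \left(726 + \left(\frac{1}{4} \left(- \frac{1}{9}\right)\right)^{2} + 77 \cdot \frac{1}{4} \left(- \frac{1}{9}\right)\right)\right) + 10670 = \left(-14183 + \left(726 + \left(- \frac{1}{36}\right)^{2} + 77 \left(- \frac{1}{36}\right)\right)\right) + 10670 = \left(-14183 + \left(726 + \frac{1}{1296} - \frac{77}{36}\right)\right) + 10670 = \left(-14183 + \frac{938125}{1296}\right) + 10670 = - \frac{17443043}{1296} + 10670 = - \frac{3614723}{1296}$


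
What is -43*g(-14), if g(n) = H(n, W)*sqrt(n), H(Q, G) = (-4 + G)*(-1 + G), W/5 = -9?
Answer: -96922*I*sqrt(14) ≈ -3.6265e+5*I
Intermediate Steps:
W = -45 (W = 5*(-9) = -45)
H(Q, G) = (-1 + G)*(-4 + G)
g(n) = 2254*sqrt(n) (g(n) = (4 + (-45)**2 - 5*(-45))*sqrt(n) = (4 + 2025 + 225)*sqrt(n) = 2254*sqrt(n))
-43*g(-14) = -96922*sqrt(-14) = -96922*I*sqrt(14)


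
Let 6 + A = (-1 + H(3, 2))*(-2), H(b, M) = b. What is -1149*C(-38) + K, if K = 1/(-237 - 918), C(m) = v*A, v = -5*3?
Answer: -199064251/1155 ≈ -1.7235e+5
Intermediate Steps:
A = -10 (A = -6 + (-1 + 3)*(-2) = -6 + 2*(-2) = -6 - 4 = -10)
v = -15
C(m) = 150 (C(m) = -15*(-10) = 150)
K = -1/1155 (K = 1/(-1155) = -1/1155 ≈ -0.00086580)
-1149*C(-38) + K = -1149*150 - 1/1155 = -172350 - 1/1155 = -199064251/1155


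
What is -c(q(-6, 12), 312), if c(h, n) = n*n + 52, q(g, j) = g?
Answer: -97396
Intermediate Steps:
c(h, n) = 52 + n**2 (c(h, n) = n**2 + 52 = 52 + n**2)
-c(q(-6, 12), 312) = -(52 + 312**2) = -(52 + 97344) = -1*97396 = -97396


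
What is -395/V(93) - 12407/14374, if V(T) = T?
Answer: -6831581/1336782 ≈ -5.1105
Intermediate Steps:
-395/V(93) - 12407/14374 = -395/93 - 12407/14374 = -6831581/1336782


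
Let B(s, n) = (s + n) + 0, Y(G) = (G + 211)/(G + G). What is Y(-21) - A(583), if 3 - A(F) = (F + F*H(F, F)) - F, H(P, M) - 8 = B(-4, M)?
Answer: 7186483/21 ≈ 3.4221e+5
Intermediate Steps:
Y(G) = (211 + G)/(2*G) (Y(G) = (211 + G)/((2*G)) = (211 + G)*(1/(2*G)) = (211 + G)/(2*G))
B(s, n) = n + s (B(s, n) = (n + s) + 0 = n + s)
H(P, M) = 4 + M (H(P, M) = 8 + (M - 4) = 8 + (-4 + M) = 4 + M)
A(F) = 3 - F*(4 + F) (A(F) = 3 - ((F + F*(4 + F)) - F) = 3 - F*(4 + F))
Y(-21) - A(583) = (1/2)*(211 - 21)/(-21) - (3 - 1*583*(4 + 583)) = (1/2)*(-1/21)*190 - (3 - 1*583*587) = -95/21 - (3 - 342221) = -95/21 - 1*(-342218) = -95/21 + 342218 = 7186483/21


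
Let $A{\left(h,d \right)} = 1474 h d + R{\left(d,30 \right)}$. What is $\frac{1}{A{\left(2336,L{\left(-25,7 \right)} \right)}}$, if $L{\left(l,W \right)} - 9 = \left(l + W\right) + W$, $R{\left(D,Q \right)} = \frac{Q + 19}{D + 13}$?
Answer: $- \frac{11}{75751759} \approx -1.4521 \cdot 10^{-7}$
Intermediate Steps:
$R{\left(D,Q \right)} = \frac{19 + Q}{13 + D}$
$L{\left(l,W \right)} = 9 + l + 2 W$ ($L{\left(l,W \right)} = 9 + \left(\left(l + W\right) + W\right) = 9 + \left(\left(W + l\right) + W\right) = 9 + \left(l + 2 W\right) = 9 + l + 2 W$)
$A{\left(h,d \right)} = \frac{49}{13 + d} + 1474 d h$ ($A{\left(h,d \right)} = 1474 h d + \frac{19 + 30}{13 + d} = 1474 d h + \frac{1}{13 + d} 49 = 1474 d h + \frac{49}{13 + d} = \frac{49}{13 + d} + 1474 d h$)
$\frac{1}{A{\left(2336,L{\left(-25,7 \right)} \right)}} = \frac{1}{\frac{1}{13 + \left(9 - 25 + 2 \cdot 7\right)} \left(49 + 1474 \left(9 - 25 + 2 \cdot 7\right) 2336 \left(13 + \left(9 - 25 + 2 \cdot 7\right)\right)\right)} = \frac{1}{\frac{1}{13 + \left(9 - 25 + 14\right)} \left(49 + 1474 \left(9 - 25 + 14\right) 2336 \left(13 + \left(9 - 25 + 14\right)\right)\right)} = \frac{1}{\frac{1}{13 - 2} \left(49 + 1474 \left(-2\right) 2336 \left(13 - 2\right)\right)} = \frac{1}{\frac{1}{11} \left(49 + 1474 \left(-2\right) 2336 \cdot 11\right)} = \frac{1}{\frac{1}{11} \left(49 - 75751808\right)} = \frac{1}{\frac{1}{11} \left(-75751759\right)} = \frac{1}{- \frac{75751759}{11}} = - \frac{11}{75751759}$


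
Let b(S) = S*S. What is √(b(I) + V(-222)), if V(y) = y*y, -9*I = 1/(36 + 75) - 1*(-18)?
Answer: √49189477285/999 ≈ 222.01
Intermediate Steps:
I = -1999/999 (I = -(1/(36 + 75) - 1*(-18))/9 = -(1/111 + 18)/9 = -⅑*1999/111 = -1999/999 ≈ -2.0010)
V(y) = y²
b(S) = S²
√(b(I) + V(-222)) = √((-1999/999)² + (-222)²) = √(3996001/998001 + 49284) = √(49189477285/998001) = √49189477285/999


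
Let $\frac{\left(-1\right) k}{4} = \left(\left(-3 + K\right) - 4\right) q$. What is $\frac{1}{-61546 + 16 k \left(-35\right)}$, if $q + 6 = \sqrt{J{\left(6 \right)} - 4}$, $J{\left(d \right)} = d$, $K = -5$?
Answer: $\frac{49867}{4250900978} + \frac{6720 \sqrt{2}}{2125450489} \approx 1.6202 \cdot 10^{-5}$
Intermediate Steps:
$q = -6 + \sqrt{2}$ ($q = -6 + \sqrt{6 - 4} = -6 + \sqrt{2} \approx -4.5858$)
$k = -288 + 48 \sqrt{2}$ ($k = - 4 \left(\left(-3 - 5\right) - 4\right) \left(-6 + \sqrt{2}\right) = - 4 \left(-8 - 4\right) \left(-6 + \sqrt{2}\right) = - 4 \left(- 12 \left(-6 + \sqrt{2}\right)\right) = - 4 \left(72 - 12 \sqrt{2}\right) = -288 + 48 \sqrt{2} \approx -220.12$)
$\frac{1}{-61546 + 16 k \left(-35\right)} = \frac{1}{-61546 + 16 \left(-288 + 48 \sqrt{2}\right) \left(-35\right)} = \frac{1}{-61546 + \left(-4608 + 768 \sqrt{2}\right) \left(-35\right)} = \frac{1}{-61546 + \left(161280 - 26880 \sqrt{2}\right)} = \frac{1}{99734 - 26880 \sqrt{2}}$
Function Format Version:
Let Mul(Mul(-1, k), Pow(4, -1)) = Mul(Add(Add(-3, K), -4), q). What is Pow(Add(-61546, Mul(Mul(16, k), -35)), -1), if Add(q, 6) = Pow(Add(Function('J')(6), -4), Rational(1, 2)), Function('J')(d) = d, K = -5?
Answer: Add(Rational(49867, 4250900978), Mul(Rational(6720, 2125450489), Pow(2, Rational(1, 2)))) ≈ 1.6202e-5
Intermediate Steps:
q = Add(-6, Pow(2, Rational(1, 2))) (q = Add(-6, Pow(Add(6, -4), Rational(1, 2))) = Add(-6, Pow(2, Rational(1, 2))) ≈ -4.5858)
k = Add(-288, Mul(48, Pow(2, Rational(1, 2)))) (k = Mul(-4, Mul(Add(Add(-3, -5), -4), Add(-6, Pow(2, Rational(1, 2))))) = Mul(-4, Mul(Add(-8, -4), Add(-6, Pow(2, Rational(1, 2))))) = Mul(-4, Mul(-12, Add(-6, Pow(2, Rational(1, 2))))) = Mul(-4, Add(72, Mul(-12, Pow(2, Rational(1, 2))))) = Add(-288, Mul(48, Pow(2, Rational(1, 2)))) ≈ -220.12)
Pow(Add(-61546, Mul(Mul(16, k), -35)), -1) = Pow(Add(-61546, Mul(Mul(16, Add(-288, Mul(48, Pow(2, Rational(1, 2))))), -35)), -1) = Pow(Add(-61546, Mul(Add(-4608, Mul(768, Pow(2, Rational(1, 2)))), -35)), -1) = Pow(Add(-61546, Add(161280, Mul(-26880, Pow(2, Rational(1, 2))))), -1) = Pow(Add(99734, Mul(-26880, Pow(2, Rational(1, 2)))), -1)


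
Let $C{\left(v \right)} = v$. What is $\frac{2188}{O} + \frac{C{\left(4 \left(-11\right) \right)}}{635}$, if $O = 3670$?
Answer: $\frac{24558}{46609} \approx 0.52689$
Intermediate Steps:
$\frac{2188}{O} + \frac{C{\left(4 \left(-11\right) \right)}}{635} = \frac{2188}{3670} + \frac{4 \left(-11\right)}{635} = 2188 \cdot \frac{1}{3670} - \frac{44}{635} = \frac{1094}{1835} - \frac{44}{635} = \frac{24558}{46609}$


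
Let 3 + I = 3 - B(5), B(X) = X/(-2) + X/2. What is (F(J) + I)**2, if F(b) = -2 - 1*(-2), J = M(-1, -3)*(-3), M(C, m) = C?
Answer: 0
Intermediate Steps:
B(X) = 0 (B(X) = X*(-1/2) + X*(1/2) = -X/2 + X/2 = 0)
I = 0 (I = -3 + (3 - 1*0) = -3 + (3 + 0) = -3 + 3 = 0)
J = 3 (J = -1*(-3) = 3)
F(b) = 0 (F(b) = -2 + 2 = 0)
(F(J) + I)**2 = (0 + 0)**2 = 0**2 = 0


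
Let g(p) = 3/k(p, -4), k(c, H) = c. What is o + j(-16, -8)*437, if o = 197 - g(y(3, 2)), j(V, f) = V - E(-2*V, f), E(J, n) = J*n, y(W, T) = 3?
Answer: 105076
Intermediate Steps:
g(p) = 3/p
j(V, f) = V + 2*V*f (j(V, f) = V - (-2*V)*f = V - (-2)*V*f = V + 2*V*f)
o = 196 (o = 197 - 3/3 = 197 - 1*1 = 197 - 1 = 196)
o + j(-16, -8)*437 = 196 - 16*(1 + 2*(-8))*437 = 196 - 16*(1 - 16)*437 = 196 - 16*(-15)*437 = 196 + 240*437 = 196 + 104880 = 105076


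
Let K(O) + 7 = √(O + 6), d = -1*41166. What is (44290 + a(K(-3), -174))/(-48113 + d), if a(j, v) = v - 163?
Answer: -43953/89279 ≈ -0.49231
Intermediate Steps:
d = -41166
K(O) = -7 + √(6 + O) (K(O) = -7 + √(O + 6) = -7 + √(6 + O))
a(j, v) = -163 + v
(44290 + a(K(-3), -174))/(-48113 + d) = (44290 + (-163 - 174))/(-48113 - 41166) = (44290 - 337)/(-89279) = 43953*(-1/89279) = -43953/89279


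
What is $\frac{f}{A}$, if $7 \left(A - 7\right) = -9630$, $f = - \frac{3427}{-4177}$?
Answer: $- \frac{23989}{40019837} \approx -0.00059943$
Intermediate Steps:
$f = \frac{3427}{4177}$ ($f = \left(-3427\right) \left(- \frac{1}{4177}\right) = \frac{3427}{4177} \approx 0.82045$)
$A = - \frac{9581}{7}$ ($A = 7 + \frac{1}{7} \left(-9630\right) = 7 - \frac{9630}{7} = - \frac{9581}{7} \approx -1368.7$)
$\frac{f}{A} = \frac{3427}{4177 \left(- \frac{9581}{7}\right)} = \frac{3427}{4177} \left(- \frac{7}{9581}\right) = - \frac{23989}{40019837}$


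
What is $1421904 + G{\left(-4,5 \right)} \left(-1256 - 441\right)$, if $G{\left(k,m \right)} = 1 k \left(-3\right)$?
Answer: $1401540$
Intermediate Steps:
$G{\left(k,m \right)} = - 3 k$ ($G{\left(k,m \right)} = k \left(-3\right) = - 3 k$)
$1421904 + G{\left(-4,5 \right)} \left(-1256 - 441\right) = 1421904 + \left(-3\right) \left(-4\right) \left(-1256 - 441\right) = 1421904 + 12 \left(-1697\right) = 1421904 - 20364 = 1401540$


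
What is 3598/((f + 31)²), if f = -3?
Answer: 257/56 ≈ 4.5893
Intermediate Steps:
3598/((f + 31)²) = 3598/((-3 + 31)²) = 3598/(28²) = 3598/784 = 3598*(1/784) = 257/56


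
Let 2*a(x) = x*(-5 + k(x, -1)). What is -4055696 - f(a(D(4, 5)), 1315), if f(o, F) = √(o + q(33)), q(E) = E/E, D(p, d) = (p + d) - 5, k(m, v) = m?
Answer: -4055696 - I ≈ -4.0557e+6 - 1.0*I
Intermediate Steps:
D(p, d) = -5 + d + p (D(p, d) = (d + p) - 5 = -5 + d + p)
a(x) = x*(-5 + x)/2 (a(x) = (x*(-5 + x))/2 = x*(-5 + x)/2)
q(E) = 1
f(o, F) = √(1 + o) (f(o, F) = √(o + 1) = √(1 + o))
-4055696 - f(a(D(4, 5)), 1315) = -4055696 - √(1 + (-5 + 5 + 4)*(-5 + (-5 + 5 + 4))/2) = -4055696 - √(1 + (½)*4*(-5 + 4)) = -4055696 - √(1 + (½)*4*(-1)) = -4055696 - √(1 - 2) = -4055696 - √(-1) = -4055696 - I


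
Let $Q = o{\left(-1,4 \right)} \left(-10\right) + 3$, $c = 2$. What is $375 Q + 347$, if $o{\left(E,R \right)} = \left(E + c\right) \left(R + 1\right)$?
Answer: $-17278$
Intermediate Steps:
$o{\left(E,R \right)} = \left(1 + R\right) \left(2 + E\right)$ ($o{\left(E,R \right)} = \left(E + 2\right) \left(R + 1\right) = \left(2 + E\right) \left(1 + R\right) = \left(1 + R\right) \left(2 + E\right)$)
$Q = -47$ ($Q = \left(2 - 1 + 2 \cdot 4 - 4\right) \left(-10\right) + 3 = \left(2 - 1 + 8 - 4\right) \left(-10\right) + 3 = 5 \left(-10\right) + 3 = -50 + 3 = -47$)
$375 Q + 347 = 375 \left(-47\right) + 347 = -17625 + 347 = -17278$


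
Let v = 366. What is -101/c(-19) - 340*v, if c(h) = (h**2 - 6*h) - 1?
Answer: -58984661/474 ≈ -1.2444e+5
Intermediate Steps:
c(h) = -1 + h**2 - 6*h
-101/c(-19) - 340*v = -101/(-1 + (-19)**2 - 6*(-19)) - 340*366 = -101/(-1 + 361 + 114) - 124440 = -101/474 - 124440 = -58984661/474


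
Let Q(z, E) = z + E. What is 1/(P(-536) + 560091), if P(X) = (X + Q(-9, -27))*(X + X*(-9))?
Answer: -1/1892645 ≈ -5.2836e-7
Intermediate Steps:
Q(z, E) = E + z
P(X) = -8*X*(-36 + X) (P(X) = (X + (-27 - 9))*(X + X*(-9)) = (X - 36)*(X - 9*X) = (-36 + X)*(-8*X) = -8*X*(-36 + X))
1/(P(-536) + 560091) = 1/(8*(-536)*(36 - 1*(-536)) + 560091) = 1/(8*(-536)*(36 + 536) + 560091) = 1/(8*(-536)*572 + 560091) = 1/(-2452736 + 560091) = 1/(-1892645) = -1/1892645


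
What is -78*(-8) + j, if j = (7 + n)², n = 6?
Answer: 793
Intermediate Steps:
j = 169 (j = (7 + 6)² = 13² = 169)
-78*(-8) + j = -78*(-8) + 169 = 624 + 169 = 793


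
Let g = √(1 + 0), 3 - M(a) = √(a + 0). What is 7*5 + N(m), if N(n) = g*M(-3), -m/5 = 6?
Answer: 38 - I*√3 ≈ 38.0 - 1.732*I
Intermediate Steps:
m = -30 (m = -5*6 = -30)
M(a) = 3 - √a (M(a) = 3 - √(a + 0) = 3 - √a)
g = 1 (g = √1 = 1)
N(n) = 3 - I*√3 (N(n) = 1*(3 - √(-3)) = 1*(3 - I*√3) = 3 - I*√3)
7*5 + N(m) = 7*5 + (3 - I*√3) = 35 + (3 - I*√3) = 38 - I*√3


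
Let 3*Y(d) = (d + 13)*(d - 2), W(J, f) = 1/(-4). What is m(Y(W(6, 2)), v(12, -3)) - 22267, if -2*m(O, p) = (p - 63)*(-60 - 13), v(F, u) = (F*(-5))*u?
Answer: -35993/2 ≈ -17997.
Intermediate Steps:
W(J, f) = -1/4
v(F, u) = -5*F*u (v(F, u) = (-5*F)*u = -5*F*u)
Y(d) = (-2 + d)*(13 + d)/3 (Y(d) = ((d + 13)*(d - 2))/3 = ((13 + d)*(-2 + d))/3 = ((-2 + d)*(13 + d))/3 = (-2 + d)*(13 + d)/3)
m(O, p) = -4599/2 + 73*p/2 (m(O, p) = -(p - 63)*(-60 - 13)/2 = -(-63 + p)*(-73)/2 = -(4599 - 73*p)/2 = -4599/2 + 73*p/2)
m(Y(W(6, 2)), v(12, -3)) - 22267 = (-4599/2 + 73*(-5*12*(-3))/2) - 22267 = (-4599/2 + (73/2)*180) - 22267 = (-4599/2 + 6570) - 22267 = 8541/2 - 22267 = -35993/2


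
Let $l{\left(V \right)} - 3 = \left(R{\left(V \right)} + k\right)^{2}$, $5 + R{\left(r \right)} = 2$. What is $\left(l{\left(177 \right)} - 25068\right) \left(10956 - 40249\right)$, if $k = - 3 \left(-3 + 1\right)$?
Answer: $733965408$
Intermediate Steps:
$k = 6$ ($k = \left(-3\right) \left(-2\right) = 6$)
$R{\left(r \right)} = -3$ ($R{\left(r \right)} = -5 + 2 = -3$)
$l{\left(V \right)} = 12$ ($l{\left(V \right)} = 3 + \left(-3 + 6\right)^{2} = 3 + 3^{2} = 3 + 9 = 12$)
$\left(l{\left(177 \right)} - 25068\right) \left(10956 - 40249\right) = \left(12 - 25068\right) \left(10956 - 40249\right) = \left(-25056\right) \left(-29293\right) = 733965408$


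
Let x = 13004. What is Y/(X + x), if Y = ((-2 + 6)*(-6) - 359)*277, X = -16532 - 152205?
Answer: 106091/155733 ≈ 0.68124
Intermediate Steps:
X = -168737
Y = -106091 (Y = (4*(-6) - 359)*277 = (-24 - 359)*277 = -383*277 = -106091)
Y/(X + x) = -106091/(-168737 + 13004) = -106091/(-155733) = -106091*(-1/155733) = 106091/155733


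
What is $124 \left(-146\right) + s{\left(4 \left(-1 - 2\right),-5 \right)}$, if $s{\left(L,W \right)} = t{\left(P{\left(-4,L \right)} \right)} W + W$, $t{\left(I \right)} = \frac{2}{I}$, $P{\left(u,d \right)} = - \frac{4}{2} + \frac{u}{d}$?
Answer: $-18103$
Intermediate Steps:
$P{\left(u,d \right)} = -2 + \frac{u}{d}$ ($P{\left(u,d \right)} = \left(-4\right) \frac{1}{2} + \frac{u}{d} = -2 + \frac{u}{d}$)
$s{\left(L,W \right)} = W + \frac{2 W}{-2 - \frac{4}{L}}$ ($s{\left(L,W \right)} = \frac{2}{-2 - \frac{4}{L}} W + W = \frac{2 W}{-2 - \frac{4}{L}} + W = W + \frac{2 W}{-2 - \frac{4}{L}}$)
$124 \left(-146\right) + s{\left(4 \left(-1 - 2\right),-5 \right)} = 124 \left(-146\right) + 2 \left(-5\right) \frac{1}{2 + 4 \left(-1 - 2\right)} = -18104 + 2 \left(-5\right) \frac{1}{2 + 4 \left(-3\right)} = -18104 + 2 \left(-5\right) \frac{1}{2 - 12} = -18104 + 2 \left(-5\right) \frac{1}{-10} = -18104 + 2 \left(-5\right) \left(- \frac{1}{10}\right) = -18104 + 1 = -18103$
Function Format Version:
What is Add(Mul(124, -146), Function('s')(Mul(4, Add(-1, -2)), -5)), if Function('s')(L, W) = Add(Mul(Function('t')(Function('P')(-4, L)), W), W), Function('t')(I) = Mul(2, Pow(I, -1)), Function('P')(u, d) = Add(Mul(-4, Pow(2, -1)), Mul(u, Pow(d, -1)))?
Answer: -18103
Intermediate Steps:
Function('P')(u, d) = Add(-2, Mul(u, Pow(d, -1))) (Function('P')(u, d) = Add(Mul(-4, Rational(1, 2)), Mul(u, Pow(d, -1))) = Add(-2, Mul(u, Pow(d, -1))))
Function('s')(L, W) = Add(W, Mul(2, W, Pow(Add(-2, Mul(-4, Pow(L, -1))), -1))) (Function('s')(L, W) = Add(Mul(Mul(2, Pow(Add(-2, Mul(-4, Pow(L, -1))), -1)), W), W) = Add(Mul(2, W, Pow(Add(-2, Mul(-4, Pow(L, -1))), -1)), W) = Add(W, Mul(2, W, Pow(Add(-2, Mul(-4, Pow(L, -1))), -1))))
Add(Mul(124, -146), Function('s')(Mul(4, Add(-1, -2)), -5)) = Add(Mul(124, -146), Mul(2, -5, Pow(Add(2, Mul(4, Add(-1, -2))), -1))) = Add(-18104, Mul(2, -5, Pow(Add(2, Mul(4, -3)), -1))) = Add(-18104, Mul(2, -5, Pow(Add(2, -12), -1))) = Add(-18104, Mul(2, -5, Pow(-10, -1))) = Add(-18104, Mul(2, -5, Rational(-1, 10))) = Add(-18104, 1) = -18103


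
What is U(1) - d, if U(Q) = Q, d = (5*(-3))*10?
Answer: 151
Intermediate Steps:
d = -150 (d = -15*10 = -150)
U(1) - d = 1 - 1*(-150) = 1 + 150 = 151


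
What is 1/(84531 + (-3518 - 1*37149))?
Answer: 1/43864 ≈ 2.2798e-5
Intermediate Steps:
1/(84531 + (-3518 - 1*37149)) = 1/(84531 + (-3518 - 37149)) = 1/(84531 - 40667) = 1/43864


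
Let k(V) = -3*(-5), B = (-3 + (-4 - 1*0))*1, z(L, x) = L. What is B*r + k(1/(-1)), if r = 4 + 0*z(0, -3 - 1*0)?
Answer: -13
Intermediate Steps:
r = 4 (r = 4 + 0*0 = 4 + 0 = 4)
B = -7 (B = (-3 + (-4 + 0))*1 = (-3 - 4)*1 = -7*1 = -7)
k(V) = 15
B*r + k(1/(-1)) = -7*4 + 15 = -28 + 15 = -13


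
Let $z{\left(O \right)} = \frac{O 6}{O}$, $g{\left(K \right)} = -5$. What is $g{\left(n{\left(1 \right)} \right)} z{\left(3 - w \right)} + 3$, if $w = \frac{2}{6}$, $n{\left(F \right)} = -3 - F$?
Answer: $-27$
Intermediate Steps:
$w = \frac{1}{3}$ ($w = 2 \cdot \frac{1}{6} = \frac{1}{3} \approx 0.33333$)
$z{\left(O \right)} = 6$ ($z{\left(O \right)} = \frac{6 O}{O} = 6$)
$g{\left(n{\left(1 \right)} \right)} z{\left(3 - w \right)} + 3 = \left(-5\right) 6 + 3 = -30 + 3 = -27$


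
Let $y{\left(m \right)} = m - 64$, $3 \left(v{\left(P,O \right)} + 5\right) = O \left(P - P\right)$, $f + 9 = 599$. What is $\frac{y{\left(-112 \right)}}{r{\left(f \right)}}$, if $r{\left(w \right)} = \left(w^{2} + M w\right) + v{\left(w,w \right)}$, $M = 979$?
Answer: $- \frac{16}{84155} \approx -0.00019013$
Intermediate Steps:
$f = 590$ ($f = -9 + 599 = 590$)
$v{\left(P,O \right)} = -5$ ($v{\left(P,O \right)} = -5 + \frac{O \left(P - P\right)}{3} = -5 + \frac{O 0}{3} = -5 + \frac{1}{3} \cdot 0 = -5 + 0 = -5$)
$y{\left(m \right)} = -64 + m$ ($y{\left(m \right)} = m - 64 = -64 + m$)
$r{\left(w \right)} = -5 + w^{2} + 979 w$ ($r{\left(w \right)} = \left(w^{2} + 979 w\right) - 5 = -5 + w^{2} + 979 w$)
$\frac{y{\left(-112 \right)}}{r{\left(f \right)}} = \frac{-64 - 112}{-5 + 590^{2} + 979 \cdot 590} = - \frac{176}{-5 + 348100 + 577610} = - \frac{176}{925705} = \left(-176\right) \frac{1}{925705} = - \frac{16}{84155}$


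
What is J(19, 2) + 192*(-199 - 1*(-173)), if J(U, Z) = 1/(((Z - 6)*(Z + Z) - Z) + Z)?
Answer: -79873/16 ≈ -4992.1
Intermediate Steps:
J(U, Z) = 1/(2*Z*(-6 + Z)) (J(U, Z) = 1/(((-6 + Z)*(2*Z) - Z) + Z) = 1/((2*Z*(-6 + Z) - Z) + Z) = 1/((-Z + 2*Z*(-6 + Z)) + Z) = 1/(2*Z*(-6 + Z)))
J(19, 2) + 192*(-199 - 1*(-173)) = (1/2)/(2*(-6 + 2)) + 192*(-199 - 1*(-173)) = (1/2)*(1/2)/(-4) + 192*(-199 + 173) = (1/2)*(1/2)*(-1/4) + 192*(-26) = -1/16 - 4992 = -79873/16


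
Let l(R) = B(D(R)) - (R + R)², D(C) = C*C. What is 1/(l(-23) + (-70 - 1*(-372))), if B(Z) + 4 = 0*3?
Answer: -1/1818 ≈ -0.00055005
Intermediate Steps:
D(C) = C²
B(Z) = -4 (B(Z) = -4 + 0*3 = -4 + 0 = -4)
l(R) = -4 - 4*R² (l(R) = -4 - (R + R)² = -4 - (2*R)² = -4 - 4*R²)
1/(l(-23) + (-70 - 1*(-372))) = 1/((-4 - 4*(-23)²) + (-70 - 1*(-372))) = 1/((-4 - 4*529) + (-70 + 372)) = 1/((-4 - 2116) + 302) = 1/(-2120 + 302) = 1/(-1818) = -1/1818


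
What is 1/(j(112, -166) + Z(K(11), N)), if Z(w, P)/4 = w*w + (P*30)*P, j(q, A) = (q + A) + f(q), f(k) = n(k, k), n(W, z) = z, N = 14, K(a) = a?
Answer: 1/24062 ≈ 4.1559e-5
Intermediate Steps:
f(k) = k
j(q, A) = A + 2*q (j(q, A) = (q + A) + q = (A + q) + q = A + 2*q)
Z(w, P) = 4*w² + 120*P² (Z(w, P) = 4*(w*w + (P*30)*P) = 4*(w² + (30*P)*P) = 4*(w² + 30*P²) = 4*w² + 120*P²)
1/(j(112, -166) + Z(K(11), N)) = 1/((-166 + 2*112) + (4*11² + 120*14²)) = 1/((-166 + 224) + (4*121 + 120*196)) = 1/(58 + (484 + 23520)) = 1/(58 + 24004) = 1/24062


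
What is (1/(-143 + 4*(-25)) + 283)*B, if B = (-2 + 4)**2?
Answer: 275072/243 ≈ 1132.0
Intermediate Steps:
B = 4 (B = 2**2 = 4)
(1/(-143 + 4*(-25)) + 283)*B = (1/(-143 + 4*(-25)) + 283)*4 = (1/(-143 - 100) + 283)*4 = (1/(-243) + 283)*4 = (-1/243 + 283)*4 = (68768/243)*4 = 275072/243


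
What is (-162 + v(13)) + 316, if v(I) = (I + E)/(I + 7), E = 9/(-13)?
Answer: 2010/13 ≈ 154.62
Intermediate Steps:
E = -9/13 (E = 9*(-1/13) = -9/13 ≈ -0.69231)
v(I) = (-9/13 + I)/(7 + I) (v(I) = (I - 9/13)/(I + 7) = (-9/13 + I)/(7 + I))
(-162 + v(13)) + 316 = (-162 + (-9/13 + 13)/(7 + 13)) + 316 = (-162 + (160/13)/20) + 316 = (-162 + (1/20)*(160/13)) + 316 = (-162 + 8/13) + 316 = -2098/13 + 316 = 2010/13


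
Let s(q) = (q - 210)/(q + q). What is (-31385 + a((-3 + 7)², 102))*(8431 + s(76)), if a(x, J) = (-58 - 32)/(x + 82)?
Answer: -70380144285/266 ≈ -2.6459e+8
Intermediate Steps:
s(q) = (-210 + q)/(2*q) (s(q) = (-210 + q)/((2*q)) = (-210 + q)*(1/(2*q)) = (-210 + q)/(2*q))
a(x, J) = -90/(82 + x)
(-31385 + a((-3 + 7)², 102))*(8431 + s(76)) = (-31385 - 90/(82 + (-3 + 7)²))*(8431 + (½)*(-210 + 76)/76) = (-31385 - 90/(82 + 4²))*(8431 + (½)*(1/76)*(-134)) = (-31385 - 90/(82 + 16))*(8431 - 67/76) = (-31385 - 90/98)*(640689/76) = (-31385 - 90*1/98)*(640689/76) = (-31385 - 45/49)*(640689/76) = -1537910/49*640689/76 = -70380144285/266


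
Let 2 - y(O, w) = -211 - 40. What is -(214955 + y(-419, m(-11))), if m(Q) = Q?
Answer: -215208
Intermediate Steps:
y(O, w) = 253 (y(O, w) = 2 - (-211 - 40) = 2 - 1*(-251) = 2 + 251 = 253)
-(214955 + y(-419, m(-11))) = -(214955 + 253) = -1*215208 = -215208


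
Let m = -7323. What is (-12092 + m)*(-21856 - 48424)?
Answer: 1364486200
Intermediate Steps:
(-12092 + m)*(-21856 - 48424) = (-12092 - 7323)*(-21856 - 48424) = -19415*(-70280) = 1364486200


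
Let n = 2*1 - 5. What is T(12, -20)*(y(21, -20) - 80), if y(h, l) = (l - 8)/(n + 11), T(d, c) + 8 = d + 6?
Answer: -835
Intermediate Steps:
n = -3 (n = 2 - 5 = -3)
T(d, c) = -2 + d (T(d, c) = -8 + (d + 6) = -8 + (6 + d) = -2 + d)
y(h, l) = -1 + l/8 (y(h, l) = (l - 8)/(-3 + 11) = (-8 + l)/8 = (-8 + l)*(⅛) = -1 + l/8)
T(12, -20)*(y(21, -20) - 80) = (-2 + 12)*((-1 + (⅛)*(-20)) - 80) = 10*((-1 - 5/2) - 80) = 10*(-7/2 - 80) = 10*(-167/2) = -835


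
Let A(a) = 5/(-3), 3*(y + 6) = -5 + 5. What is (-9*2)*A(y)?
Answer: 30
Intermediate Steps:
y = -6 (y = -6 + (-5 + 5)/3 = -6 + (⅓)*0 = -6 + 0 = -6)
A(a) = -5/3 (A(a) = 5*(-⅓) = -5/3)
(-9*2)*A(y) = -9*2*(-5/3) = -18*(-5/3) = 30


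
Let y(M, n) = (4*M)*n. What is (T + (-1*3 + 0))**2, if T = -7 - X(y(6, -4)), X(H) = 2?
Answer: 144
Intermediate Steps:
y(M, n) = 4*M*n
T = -9 (T = -7 - 1*2 = -7 - 2 = -9)
(T + (-1*3 + 0))**2 = (-9 + (-1*3 + 0))**2 = (-9 + (-3 + 0))**2 = (-9 - 3)**2 = (-12)**2 = 144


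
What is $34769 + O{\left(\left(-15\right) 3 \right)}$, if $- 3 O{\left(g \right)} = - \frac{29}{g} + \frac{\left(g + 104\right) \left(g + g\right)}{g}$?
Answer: $\frac{4688476}{135} \approx 34729.0$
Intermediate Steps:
$O{\left(g \right)} = - \frac{208}{3} - \frac{2 g}{3} + \frac{29}{3 g}$ ($O{\left(g \right)} = - \frac{- \frac{29}{g} + \frac{\left(g + 104\right) \left(g + g\right)}{g}}{3} = - \frac{- \frac{29}{g} + \frac{\left(104 + g\right) 2 g}{g}}{3} = - \frac{- \frac{29}{g} + \frac{2 g \left(104 + g\right)}{g}}{3} = - \frac{- \frac{29}{g} + \left(208 + 2 g\right)}{3} = - \frac{208 - \frac{29}{g} + 2 g}{3} = - \frac{208}{3} - \frac{2 g}{3} + \frac{29}{3 g}$)
$34769 + O{\left(\left(-15\right) 3 \right)} = 34769 + \frac{29 - 2 \left(\left(-15\right) 3\right) \left(104 - 45\right)}{3 \left(\left(-15\right) 3\right)} = 34769 + \frac{29 - - 90 \left(104 - 45\right)}{3 \left(-45\right)} = 34769 + \frac{1}{3} \left(- \frac{1}{45}\right) \left(29 - \left(-90\right) 59\right) = 34769 + \frac{1}{3} \left(- \frac{1}{45}\right) \left(29 + 5310\right) = 34769 + \frac{1}{3} \left(- \frac{1}{45}\right) 5339 = 34769 - \frac{5339}{135} = \frac{4688476}{135}$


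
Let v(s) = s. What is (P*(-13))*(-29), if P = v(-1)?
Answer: -377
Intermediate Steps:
P = -1
(P*(-13))*(-29) = -1*(-13)*(-29) = 13*(-29) = -377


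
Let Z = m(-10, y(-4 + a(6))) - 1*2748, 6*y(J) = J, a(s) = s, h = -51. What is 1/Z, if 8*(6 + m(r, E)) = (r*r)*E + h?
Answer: -24/66149 ≈ -0.00036282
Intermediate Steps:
y(J) = J/6
m(r, E) = -99/8 + E*r²/8 (m(r, E) = -6 + ((r*r)*E - 51)/8 = -6 + (r²*E - 51)/8 = -6 + (E*r² - 51)/8 = -6 + (-51 + E*r²)/8 = -6 + (-51/8 + E*r²/8) = -99/8 + E*r²/8)
Z = -66149/24 (Z = (-99/8 + (⅛)*((-4 + 6)/6)*(-10)²) - 1*2748 = (-99/8 + (⅛)*((⅙)*2)*100) - 2748 = (-99/8 + (⅛)*(⅓)*100) - 2748 = (-99/8 + 25/6) - 2748 = -197/24 - 2748 = -66149/24 ≈ -2756.2)
1/Z = 1/(-66149/24) = -24/66149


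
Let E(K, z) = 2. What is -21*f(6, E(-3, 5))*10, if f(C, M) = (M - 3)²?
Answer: -210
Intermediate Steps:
f(C, M) = (-3 + M)²
-21*f(6, E(-3, 5))*10 = -21*(-3 + 2)²*10 = -21*(-1)²*10 = -21*1*10 = -21*10 = -210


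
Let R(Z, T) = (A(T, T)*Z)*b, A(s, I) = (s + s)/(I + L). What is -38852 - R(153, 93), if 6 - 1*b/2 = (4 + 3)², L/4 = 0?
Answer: -12536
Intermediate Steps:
L = 0 (L = 4*0 = 0)
A(s, I) = 2*s/I (A(s, I) = (s + s)/(I + 0) = (2*s)/I = 2*s/I)
b = -86 (b = 12 - 2*(4 + 3)² = 12 - 2*7² = 12 - 2*49 = 12 - 98 = -86)
R(Z, T) = -172*Z (R(Z, T) = ((2*T/T)*Z)*(-86) = (2*Z)*(-86) = -172*Z)
-38852 - R(153, 93) = -38852 - (-172)*153 = -38852 - 1*(-26316) = -38852 + 26316 = -12536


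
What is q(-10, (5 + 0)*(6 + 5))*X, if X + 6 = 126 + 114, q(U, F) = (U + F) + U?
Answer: 8190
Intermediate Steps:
q(U, F) = F + 2*U (q(U, F) = (F + U) + U = F + 2*U)
X = 234 (X = -6 + (126 + 114) = -6 + 240 = 234)
q(-10, (5 + 0)*(6 + 5))*X = ((5 + 0)*(6 + 5) + 2*(-10))*234 = (5*11 - 20)*234 = (55 - 20)*234 = 35*234 = 8190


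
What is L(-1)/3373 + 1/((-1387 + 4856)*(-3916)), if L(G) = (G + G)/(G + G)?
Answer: 13581231/45820869292 ≈ 0.00029640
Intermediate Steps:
L(G) = 1 (L(G) = (2*G)/((2*G)) = (2*G)*(1/(2*G)) = 1)
L(-1)/3373 + 1/((-1387 + 4856)*(-3916)) = 1/3373 + 1/((-1387 + 4856)*(-3916)) = 1*(1/3373) - 1/3916/3469 = 1/3373 + (1/3469)*(-1/3916) = 1/3373 - 1/13584604 = 13581231/45820869292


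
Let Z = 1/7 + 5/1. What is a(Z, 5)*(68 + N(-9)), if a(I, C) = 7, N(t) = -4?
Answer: 448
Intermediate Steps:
Z = 36/7 (Z = 1*(⅐) + 5*1 = ⅐ + 5 = 36/7 ≈ 5.1429)
a(Z, 5)*(68 + N(-9)) = 7*(68 - 4) = 7*64 = 448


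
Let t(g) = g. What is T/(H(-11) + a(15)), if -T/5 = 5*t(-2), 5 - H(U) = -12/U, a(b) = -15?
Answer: -275/61 ≈ -4.5082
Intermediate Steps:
H(U) = 5 + 12/U (H(U) = 5 - (-12)/U = 5 + 12/U)
T = 50 (T = -25*(-2) = -5*(-10) = 50)
T/(H(-11) + a(15)) = 50/((5 + 12/(-11)) - 15) = 50/((5 + 12*(-1/11)) - 15) = 50/((5 - 12/11) - 15) = 50/(43/11 - 15) = 50/(-122/11) = 50*(-11/122) = -275/61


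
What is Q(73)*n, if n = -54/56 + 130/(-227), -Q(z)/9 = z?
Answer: 6418233/6356 ≈ 1009.8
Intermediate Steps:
Q(z) = -9*z
n = -9769/6356 (n = -54*1/56 + 130*(-1/227) = -27/28 - 130/227 = -9769/6356 ≈ -1.5370)
Q(73)*n = -9*73*(-9769/6356) = -657*(-9769/6356) = 6418233/6356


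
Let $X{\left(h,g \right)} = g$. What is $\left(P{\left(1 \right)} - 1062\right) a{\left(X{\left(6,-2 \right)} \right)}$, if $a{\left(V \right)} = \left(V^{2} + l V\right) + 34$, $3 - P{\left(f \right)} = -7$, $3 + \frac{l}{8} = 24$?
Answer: $313496$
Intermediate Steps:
$l = 168$ ($l = -24 + 8 \cdot 24 = -24 + 192 = 168$)
$P{\left(f \right)} = 10$ ($P{\left(f \right)} = 3 - -7 = 3 + 7 = 10$)
$a{\left(V \right)} = 34 + V^{2} + 168 V$ ($a{\left(V \right)} = \left(V^{2} + 168 V\right) + 34 = 34 + V^{2} + 168 V$)
$\left(P{\left(1 \right)} - 1062\right) a{\left(X{\left(6,-2 \right)} \right)} = \left(10 - 1062\right) \left(34 + \left(-2\right)^{2} + 168 \left(-2\right)\right) = - 1052 \left(34 + 4 - 336\right) = \left(-1052\right) \left(-298\right) = 313496$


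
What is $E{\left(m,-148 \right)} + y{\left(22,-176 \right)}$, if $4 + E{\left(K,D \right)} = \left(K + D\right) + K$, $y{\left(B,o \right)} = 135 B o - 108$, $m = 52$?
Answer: $-522876$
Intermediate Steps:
$y{\left(B,o \right)} = -108 + 135 B o$ ($y{\left(B,o \right)} = 135 B o - 108 = -108 + 135 B o$)
$E{\left(K,D \right)} = -4 + D + 2 K$ ($E{\left(K,D \right)} = -4 + \left(\left(K + D\right) + K\right) = -4 + \left(\left(D + K\right) + K\right) = -4 + \left(D + 2 K\right) = -4 + D + 2 K$)
$E{\left(m,-148 \right)} + y{\left(22,-176 \right)} = \left(-4 - 148 + 2 \cdot 52\right) + \left(-108 + 135 \cdot 22 \left(-176\right)\right) = \left(-4 - 148 + 104\right) - 522828 = -48 - 522828 = -522876$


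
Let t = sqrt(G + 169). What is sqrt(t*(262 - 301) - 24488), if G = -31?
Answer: sqrt(-24488 - 39*sqrt(138)) ≈ 157.94*I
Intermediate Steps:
t = sqrt(138) (t = sqrt(-31 + 169) = sqrt(138) ≈ 11.747)
sqrt(t*(262 - 301) - 24488) = sqrt(sqrt(138)*(262 - 301) - 24488) = sqrt(sqrt(138)*(-39) - 24488) = sqrt(-39*sqrt(138) - 24488) = sqrt(-24488 - 39*sqrt(138))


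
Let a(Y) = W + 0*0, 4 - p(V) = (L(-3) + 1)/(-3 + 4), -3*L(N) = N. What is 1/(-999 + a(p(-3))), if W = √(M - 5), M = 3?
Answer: -999/998003 - I*√2/998003 ≈ -0.001001 - 1.417e-6*I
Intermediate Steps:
L(N) = -N/3
p(V) = 2 (p(V) = 4 - (-⅓*(-3) + 1)/(-3 + 4) = 4 - (1 + 1)/1 = 4 - 2 = 2)
W = I*√2 (W = √(3 - 5) = √(-2) = I*√2 ≈ 1.4142*I)
a(Y) = I*√2 (a(Y) = I*√2 + 0*0 = I*√2 + 0 = I*√2)
1/(-999 + a(p(-3))) = 1/(-999 + I*√2)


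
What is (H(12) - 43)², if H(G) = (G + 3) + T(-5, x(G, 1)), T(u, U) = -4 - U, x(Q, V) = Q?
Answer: 1936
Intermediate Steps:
H(G) = -1 (H(G) = (G + 3) + (-4 - G) = (3 + G) + (-4 - G) = -1)
(H(12) - 43)² = (-1 - 43)² = (-44)² = 1936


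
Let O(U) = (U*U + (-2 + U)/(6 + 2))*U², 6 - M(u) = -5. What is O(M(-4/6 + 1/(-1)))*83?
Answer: 9812011/8 ≈ 1.2265e+6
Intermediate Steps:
M(u) = 11 (M(u) = 6 - 1*(-5) = 6 + 5 = 11)
O(U) = U²*(-¼ + U² + U/8) (O(U) = (U² + (-2 + U)/8)*U² = (U² + (-2 + U)*(⅛))*U² = (U² + (-¼ + U/8))*U² = (-¼ + U² + U/8)*U² = U²*(-¼ + U² + U/8))
O(M(-4/6 + 1/(-1)))*83 = ((⅛)*11²*(-2 + 11 + 8*11²))*83 = ((⅛)*121*(-2 + 11 + 8*121))*83 = ((⅛)*121*(-2 + 11 + 968))*83 = ((⅛)*121*977)*83 = (118217/8)*83 = 9812011/8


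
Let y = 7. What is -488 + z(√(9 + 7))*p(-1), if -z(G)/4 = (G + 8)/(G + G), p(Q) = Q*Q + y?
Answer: -536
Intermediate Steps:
p(Q) = 7 + Q² (p(Q) = Q*Q + 7 = Q² + 7 = 7 + Q²)
z(G) = -2*(8 + G)/G (z(G) = -4*(G + 8)/(G + G) = -4*(8 + G)/(2*G) = -4*(8 + G)*1/(2*G) = -2*(8 + G)/G)
-488 + z(√(9 + 7))*p(-1) = -488 + (-2 - 16/√(9 + 7))*(7 + (-1)²) = -488 + (-2 - 16/(√16))*(7 + 1) = -488 + (-2 - 16/4)*8 = -488 + (-2 - 16*¼)*8 = -488 + (-2 - 4)*8 = -488 - 6*8 = -488 - 48 = -536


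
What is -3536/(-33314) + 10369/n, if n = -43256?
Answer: -96239825/720515192 ≈ -0.13357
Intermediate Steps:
-3536/(-33314) + 10369/n = -3536/(-33314) + 10369/(-43256) = -3536*(-1/33314) + 10369*(-1/43256) = 1768/16657 - 10369/43256 = -96239825/720515192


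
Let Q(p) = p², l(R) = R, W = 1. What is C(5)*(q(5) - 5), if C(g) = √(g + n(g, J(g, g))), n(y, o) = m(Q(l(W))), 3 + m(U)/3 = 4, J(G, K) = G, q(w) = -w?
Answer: -20*√2 ≈ -28.284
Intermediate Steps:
m(U) = 3 (m(U) = -9 + 3*4 = -9 + 12 = 3)
n(y, o) = 3
C(g) = √(3 + g) (C(g) = √(g + 3) = √(3 + g))
C(5)*(q(5) - 5) = √(3 + 5)*(-1*5 - 5) = √8*(-5 - 5) = (2*√2)*(-10) = -20*√2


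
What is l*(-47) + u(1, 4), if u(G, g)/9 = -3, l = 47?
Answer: -2236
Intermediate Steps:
u(G, g) = -27 (u(G, g) = 9*(-3) = -27)
l*(-47) + u(1, 4) = 47*(-47) - 27 = -2209 - 27 = -2236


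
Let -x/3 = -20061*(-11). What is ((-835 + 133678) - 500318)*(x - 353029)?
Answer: 373002558950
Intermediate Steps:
x = -662013 (x = -(-60183)*(-11) = -3*220671 = -662013)
((-835 + 133678) - 500318)*(x - 353029) = ((-835 + 133678) - 500318)*(-662013 - 353029) = (132843 - 500318)*(-1015042) = -367475*(-1015042) = 373002558950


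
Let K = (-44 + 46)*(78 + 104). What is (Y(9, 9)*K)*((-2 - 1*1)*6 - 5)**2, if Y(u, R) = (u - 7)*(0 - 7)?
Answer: -2695784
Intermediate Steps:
K = 364 (K = 2*182 = 364)
Y(u, R) = 49 - 7*u (Y(u, R) = (-7 + u)*(-7) = 49 - 7*u)
(Y(9, 9)*K)*((-2 - 1*1)*6 - 5)**2 = ((49 - 7*9)*364)*((-2 - 1*1)*6 - 5)**2 = ((49 - 63)*364)*((-2 - 1)*6 - 5)**2 = (-14*364)*(-3*6 - 5)**2 = -5096*(-18 - 5)**2 = -5096*(-23)**2 = -5096*529 = -2695784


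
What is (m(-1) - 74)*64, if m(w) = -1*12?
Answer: -5504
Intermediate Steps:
m(w) = -12
(m(-1) - 74)*64 = (-12 - 74)*64 = -86*64 = -5504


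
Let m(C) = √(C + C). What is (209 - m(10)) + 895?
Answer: 1104 - 2*√5 ≈ 1099.5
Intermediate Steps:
m(C) = √2*√C (m(C) = √(2*C) = √2*√C)
(209 - m(10)) + 895 = (209 - √2*√10) + 895 = (209 - 2*√5) + 895 = 1104 - 2*√5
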